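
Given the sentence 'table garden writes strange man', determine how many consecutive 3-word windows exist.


Word trigrams from [5] words:
  Trigram 1: (table garden writes)
  Trigram 2: (garden writes strange)
  Trigram 3: (writes strange man)
Total word trigrams: 5 - 2 = 3

3


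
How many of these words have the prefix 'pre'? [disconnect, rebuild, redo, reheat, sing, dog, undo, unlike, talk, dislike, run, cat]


Checking each word for prefix 'pre':
  'disconnect' -> no (count: 0)
  'rebuild' -> no (count: 0)
  'redo' -> no (count: 0)
  'reheat' -> no (count: 0)
  'sing' -> no (count: 0)
  'dog' -> no (count: 0)
  'undo' -> no (count: 0)
  'unlike' -> no (count: 0)
  'talk' -> no (count: 0)
  'dislike' -> no (count: 0)
  'run' -> no (count: 0)
  'cat' -> no (count: 0)
Total with prefix 'pre': 0

0


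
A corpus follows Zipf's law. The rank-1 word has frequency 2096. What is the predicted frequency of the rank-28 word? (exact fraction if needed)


Zipf's law: freq(rank) = f1 / rank
f1 = 2096, rank = 28
freq = 2096 / 28
GCD(2096, 28) = 4
Simplified: 524/7

524/7


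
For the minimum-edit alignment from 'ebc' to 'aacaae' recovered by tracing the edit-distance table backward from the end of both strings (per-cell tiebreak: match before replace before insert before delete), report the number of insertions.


Edit distance = 5. Backtracking from cell (3, 6) with preference match > replace > insert > delete,
then listing the resulting alignment 'ebc' -> 'aacaae' left to right:
  Step 1: replace e->a
  Step 2: replace b->a
  Step 3: keep 'c'
  Step 4: insert 'a' [insertion #1]
  Step 5: insert 'a' [insertion #2]
  Step 6: insert 'e' [insertion #3]
Total insertions: 3

3


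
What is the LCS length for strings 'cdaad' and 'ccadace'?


DP table for LCS of 'cdaad' and 'ccadace':
       c  c  a  d  a  c  e
    0  0  0  0  0  0  0  0
  c 0  1  1  1  1  1  1  1
  d 0  1  1  1  2  2  2  2
  a 0  1  1  2  2  3  3  3
  a 0  1  1  2  2  3  3  3
  d 0  1  1  2  3  3  3  3
LCS: 'cda'
LCS length = 3

3


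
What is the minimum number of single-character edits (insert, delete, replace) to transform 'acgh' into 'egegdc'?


Building DP table for s1='acgh' (len 4) and s2='egegdc' (len 6):
       e  g  e  g  d  c
    0  1  2  3  4  5  6
  a 1  1  2  3  4  5  6
  c 2  2  2  3  4  5  5
  g 3  3  2  3  3  4  5
  h 4  4  3  3  4  4  5
Edit distance = dp[4][6] = 5

5


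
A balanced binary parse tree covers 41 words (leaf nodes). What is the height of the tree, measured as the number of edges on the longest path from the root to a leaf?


In a balanced binary tree with n leaves the deepest leaf is ceil(log2(n)) edges below the root.
log2(41) = 5.3576
ceil(5.3576) = 6
height (edges) = 6

6


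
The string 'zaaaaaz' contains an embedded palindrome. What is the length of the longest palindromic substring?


Scanning 'zaaaaaz' for palindromic substrings.
Substring at positions 0-6: 'zaaaaaz'.
Check: reverse('zaaaaaz') = 'zaaaaaz' -> palindrome confirmed.
No longer palindromic substring exists; longest length = 7

7


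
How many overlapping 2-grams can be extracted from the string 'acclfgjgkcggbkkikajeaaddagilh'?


String 'acclfgjgkcggbkkikajeaaddagilh' has length L = 29.
Number of overlapping n-grams = L - n + 1
Substituting: 29 - 2 + 1 = 28

28


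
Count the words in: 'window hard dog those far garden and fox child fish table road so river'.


Counting words by splitting on spaces:
  Word 1: 'window'
  Word 2: 'hard'
  Word 3: 'dog'
  Word 4: 'those'
  Word 5: 'far'
  Word 6: 'garden'
  Word 7: 'and'
  Word 8: 'fox'
  Word 9: 'child'
  Word 10: 'fish'
  Word 11: 'table'
  Word 12: 'road'
  Word 13: 'so'
  Word 14: 'river'
Total words: 14

14


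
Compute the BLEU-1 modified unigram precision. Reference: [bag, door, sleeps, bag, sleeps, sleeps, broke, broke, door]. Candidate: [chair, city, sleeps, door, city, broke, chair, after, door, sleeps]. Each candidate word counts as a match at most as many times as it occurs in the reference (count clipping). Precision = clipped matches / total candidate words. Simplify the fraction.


Reference word counts: {'bag': 2, 'broke': 2, 'door': 2, 'sleeps': 3}
Checking each candidate word (with clipping):
  'chair' -> not in reference -> no match (matches: 0)
  'city' -> not in reference -> no match (matches: 0)
  'sleeps' -> in reference (ref count 3, used 1/3) -> match (matches: 1)
  'door' -> in reference (ref count 2, used 1/2) -> match (matches: 2)
  'city' -> not in reference -> no match (matches: 2)
  'broke' -> in reference (ref count 2, used 1/2) -> match (matches: 3)
  'chair' -> not in reference -> no match (matches: 3)
  'after' -> not in reference -> no match (matches: 3)
  'door' -> in reference (ref count 2, used 2/2) -> match (matches: 4)
  'sleeps' -> in reference (ref count 3, used 2/3) -> match (matches: 5)
Clipped matches: 5, Candidate length: 10
Precision = 5/10 = 1/2

1/2


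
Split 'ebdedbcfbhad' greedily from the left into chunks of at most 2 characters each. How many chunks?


'ebdedbcfbhad' has 12 characters.
Chunking with max size 2:
  Chunk 1: 'eb' (positions 0-1)
  Chunk 2: 'de' (positions 2-3)
  Chunk 3: 'db' (positions 4-5)
  Chunk 4: 'cf' (positions 6-7)
  Chunk 5: 'bh' (positions 8-9)
  Chunk 6: 'ad' (positions 10-11)
Total chunks: ceil(12 / 2) = 6

6


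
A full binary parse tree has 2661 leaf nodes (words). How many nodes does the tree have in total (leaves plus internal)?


Leaf nodes (terminals): 2661
Internal nodes = n - 1 = 2661 - 1 = 2660
Total = leaves + internal = 2661 + 2660 = 5321

5321


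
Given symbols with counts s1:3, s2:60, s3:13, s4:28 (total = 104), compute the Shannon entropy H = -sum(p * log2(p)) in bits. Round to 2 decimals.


Computing entropy H = -sum(p_i * log2(p_i)):
  s1: p = 3/104 = 0.0288, -p*log2(p) = 0.1476
  s2: p = 60/104 = 0.5769, -p*log2(p) = 0.4578
  s3: p = 13/104 = 0.1250, -p*log2(p) = 0.3750
  s4: p = 28/104 = 0.2692, -p*log2(p) = 0.5097
H = sum of terms = 1.4901
Rounded to 2 decimals: 1.49

1.49


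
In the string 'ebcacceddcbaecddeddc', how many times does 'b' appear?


Scanning 'ebcacceddcbaecddeddc' for 'b':
  Position 1: 'b' -> MATCH (count: 1)
  Position 10: 'b' -> MATCH (count: 2)
Total occurrences of 'b': 2

2


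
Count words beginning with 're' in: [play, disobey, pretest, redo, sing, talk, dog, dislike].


Checking each word for prefix 're':
  'play' -> no (count: 0)
  'disobey' -> no (count: 0)
  'pretest' -> no (count: 0)
  'redo' -> YES, starts with 're' (count: 1)
  'sing' -> no (count: 1)
  'talk' -> no (count: 1)
  'dog' -> no (count: 1)
  'dislike' -> no (count: 1)
Total with prefix 're': 1

1


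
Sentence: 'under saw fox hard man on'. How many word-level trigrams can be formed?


Word trigrams from [6] words:
  Trigram 1: (under saw fox)
  Trigram 2: (saw fox hard)
  Trigram 3: (fox hard man)
  Trigram 4: (hard man on)
Total word trigrams: 6 - 2 = 4

4


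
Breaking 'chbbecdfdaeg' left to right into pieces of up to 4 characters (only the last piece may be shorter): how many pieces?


'chbbecdfdaeg' has 12 characters.
Chunking with max size 4:
  Chunk 1: 'chbb' (positions 0-3)
  Chunk 2: 'ecdf' (positions 4-7)
  Chunk 3: 'daeg' (positions 8-11)
Total chunks: ceil(12 / 4) = 3

3


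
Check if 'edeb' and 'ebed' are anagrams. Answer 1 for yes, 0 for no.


Sort characters of 'edeb': 'bdee'
Sort characters of 'ebed': 'bdee'
Sorted forms match -> they ARE anagrams
Result: 1

1


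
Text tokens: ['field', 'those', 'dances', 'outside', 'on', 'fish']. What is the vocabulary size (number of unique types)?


Listing all tokens and tracking unique types:
  Token 1: 'field' -> NEW (unique so far: 1)
  Token 2: 'those' -> NEW (unique so far: 2)
  Token 3: 'dances' -> NEW (unique so far: 3)
  Token 4: 'outside' -> NEW (unique so far: 4)
  Token 5: 'on' -> NEW (unique so far: 5)
  Token 6: 'fish' -> NEW (unique so far: 6)
Unique types: ('dances', 'field', 'fish', 'on', 'outside', 'those')
Vocabulary size: 6

6


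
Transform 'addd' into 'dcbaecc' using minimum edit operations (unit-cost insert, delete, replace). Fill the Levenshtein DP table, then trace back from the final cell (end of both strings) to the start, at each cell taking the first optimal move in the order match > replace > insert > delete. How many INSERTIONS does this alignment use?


Edit distance = 6. Backtracking from cell (4, 7) with preference match > replace > insert > delete,
then listing the resulting alignment 'addd' -> 'dcbaecc' left to right:
  Step 1: insert 'd' [insertion #1]
  Step 2: insert 'c' [insertion #2]
  Step 3: insert 'b' [insertion #3]
  Step 4: keep 'a'
  Step 5: replace d->e
  Step 6: replace d->c
  Step 7: replace d->c
Total insertions: 3

3


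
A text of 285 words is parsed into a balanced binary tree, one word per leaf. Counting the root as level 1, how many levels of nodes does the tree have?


In a balanced binary tree with n leaves the deepest leaf is ceil(log2(n)) edges below the root,
so counting node levels inclusive of root and leaves gives ceil(log2(n)) + 1 levels.
log2(285) = 8.1548
ceil(8.1548) = 9
levels = 9 + 1 = 10

10


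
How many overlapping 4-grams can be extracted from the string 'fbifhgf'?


String 'fbifhgf' has length L = 7.
Number of overlapping n-grams = L - n + 1
Substituting: 7 - 4 + 1 = 4

4


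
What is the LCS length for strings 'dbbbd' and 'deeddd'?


DP table for LCS of 'dbbbd' and 'deeddd':
       d  e  e  d  d  d
    0  0  0  0  0  0  0
  d 0  1  1  1  1  1  1
  b 0  1  1  1  1  1  1
  b 0  1  1  1  1  1  1
  b 0  1  1  1  1  1  1
  d 0  1  1  1  2  2  2
LCS: 'dd'
LCS length = 2

2


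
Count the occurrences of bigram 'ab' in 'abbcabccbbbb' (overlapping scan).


Scanning 'abbcabccbbbb' for bigram 'ab':
  Position 0: 'ab' -> MATCH
  Position 1: 'bb' -> no
  Position 2: 'bc' -> no
  Position 3: 'ca' -> no
  Position 4: 'ab' -> MATCH
  Position 5: 'bc' -> no
  Position 6: 'cc' -> no
  Position 7: 'cb' -> no
  Position 8: 'bb' -> no
  Position 9: 'bb' -> no
  Position 10: 'bb' -> no
Total matches: 2

2


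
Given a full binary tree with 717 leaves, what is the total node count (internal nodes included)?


Leaf nodes (terminals): 717
Internal nodes = n - 1 = 717 - 1 = 716
Total = leaves + internal = 717 + 716 = 1433

1433


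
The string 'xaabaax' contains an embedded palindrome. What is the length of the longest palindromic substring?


Scanning 'xaabaax' for palindromic substrings.
Substring at positions 0-6: 'xaabaax'.
Check: reverse('xaabaax') = 'xaabaax' -> palindrome confirmed.
No longer palindromic substring exists; longest length = 7

7


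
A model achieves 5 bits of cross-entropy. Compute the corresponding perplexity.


Perplexity formula: PP = 2^H
H = 5
PP = 2^5
Steps: 2^1 = 2, 2^2 = 4, 2^3 = 8, 2^4 = 16, 2^5 = 32
PP = 32

32


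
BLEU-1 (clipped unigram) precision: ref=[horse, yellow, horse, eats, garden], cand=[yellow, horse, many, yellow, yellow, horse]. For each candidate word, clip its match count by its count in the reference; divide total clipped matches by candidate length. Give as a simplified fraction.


Reference word counts: {'eats': 1, 'garden': 1, 'horse': 2, 'yellow': 1}
Checking each candidate word (with clipping):
  'yellow' -> in reference (ref count 1, used 1/1) -> match (matches: 1)
  'horse' -> in reference (ref count 2, used 1/2) -> match (matches: 2)
  'many' -> not in reference -> no match (matches: 2)
  'yellow' -> ref count 1 already used up (1/1) -> clipped, no match (matches: 2)
  'yellow' -> ref count 1 already used up (1/1) -> clipped, no match (matches: 2)
  'horse' -> in reference (ref count 2, used 2/2) -> match (matches: 3)
Clipped matches: 3, Candidate length: 6
Precision = 3/6 = 1/2

1/2


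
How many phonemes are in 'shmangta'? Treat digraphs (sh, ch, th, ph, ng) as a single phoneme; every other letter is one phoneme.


Parsing 'shmangta' greedily, digraphs first:
  'sh' -> digraph (1 consonant phoneme) (phonemes so far: 1)
  'm' -> consonant phoneme (phonemes so far: 2)
  'a' -> vowel phoneme (phonemes so far: 3)
  'ng' -> digraph (1 consonant phoneme) (phonemes so far: 4)
  't' -> consonant phoneme (phonemes so far: 5)
  'a' -> vowel phoneme (phonemes so far: 6)
Total phonemes: 6

6


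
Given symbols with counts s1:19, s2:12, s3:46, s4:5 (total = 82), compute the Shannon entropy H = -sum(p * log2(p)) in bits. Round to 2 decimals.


Computing entropy H = -sum(p_i * log2(p_i)):
  s1: p = 19/82 = 0.2317, -p*log2(p) = 0.4888
  s2: p = 12/82 = 0.1463, -p*log2(p) = 0.4057
  s3: p = 46/82 = 0.5610, -p*log2(p) = 0.4678
  s4: p = 5/82 = 0.0610, -p*log2(p) = 0.2461
H = sum of terms = 1.6084
Rounded to 2 decimals: 1.61

1.61


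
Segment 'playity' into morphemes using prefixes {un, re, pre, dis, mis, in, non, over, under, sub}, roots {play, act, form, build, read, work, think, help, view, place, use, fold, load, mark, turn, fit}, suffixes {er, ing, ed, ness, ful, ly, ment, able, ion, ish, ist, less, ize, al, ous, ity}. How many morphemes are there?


Segmenting 'playity' against the inventory:
  'play' -> root (morpheme 1)
  'ity' -> suffix (morpheme 2)
Total morphemes: 2

2


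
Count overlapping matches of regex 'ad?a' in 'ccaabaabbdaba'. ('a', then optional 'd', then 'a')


Pattern: ad?a means 'a', then optional 'd', then 'a'.
Scanning 'ccaabaabbdaba' position-by-position:
  Pos 0: window 'cca' -> no
  Pos 1: window 'caa' -> no
  Pos 2: window 'aab' -> MATCH
  Pos 3: window 'aba' -> no
  Pos 4: window 'baa' -> no
  Pos 5: window 'aab' -> MATCH
  Pos 6: window 'abb' -> no
  Pos 7: window 'bbd' -> no
  Pos 8: window 'bda' -> no
  Pos 9: window 'dab' -> no
  Pos 10: window 'aba' -> no
  Pos 11: window 'ba' -> no
  Pos 12: window 'a' -> no
Total matches: 2

2


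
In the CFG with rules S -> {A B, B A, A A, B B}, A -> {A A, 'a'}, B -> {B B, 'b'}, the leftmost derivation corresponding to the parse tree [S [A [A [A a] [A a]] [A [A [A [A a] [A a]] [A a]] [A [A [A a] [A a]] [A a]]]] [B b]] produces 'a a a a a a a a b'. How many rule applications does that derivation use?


Every bracketed nonterminal node [X ...] in the tree is produced by exactly one rule application.
Reading the tree off as a leftmost derivation:
  Step 1: S  =>  A B   (applied S -> A B)
  Step 2: A B  =>  A A B   (applied A -> A A)
  Step 3: A A B  =>  A A A B   (applied A -> A A)
  Step 4: A A A B  =>  a A A B   (applied A -> a)
  Step 5: a A A B  =>  a a A B   (applied A -> a)
  Step 6: a a A B  =>  a a A A B   (applied A -> A A)
  Step 7: a a A A B  =>  a a A A A B   (applied A -> A A)
  Step 8: a a A A A B  =>  a a A A A A B   (applied A -> A A)
  Step 9: a a A A A A B  =>  a a a A A A B   (applied A -> a)
  Step 10: a a a A A A B  =>  a a a a A A B   (applied A -> a)
  Step 11: a a a a A A B  =>  a a a a a A B   (applied A -> a)
  Step 12: a a a a a A B  =>  a a a a a A A B   (applied A -> A A)
  Step 13: a a a a a A A B  =>  a a a a a A A A B   (applied A -> A A)
  Step 14: a a a a a A A A B  =>  a a a a a a A A B   (applied A -> a)
  Step 15: a a a a a a A A B  =>  a a a a a a a A B   (applied A -> a)
  Step 16: a a a a a a a A B  =>  a a a a a a a a B   (applied A -> a)
  Step 17: a a a a a a a a B  =>  a a a a a a a a b   (applied B -> b)
Final yield: a a a a a a a a b
Total rewrite steps: 17

17


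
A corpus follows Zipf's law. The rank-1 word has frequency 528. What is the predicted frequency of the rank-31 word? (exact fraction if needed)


Zipf's law: freq(rank) = f1 / rank
f1 = 528, rank = 31
freq = 528 / 31
GCD(528, 31) = 1
Simplified: 528/31

528/31


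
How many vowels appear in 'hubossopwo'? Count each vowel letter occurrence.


Scanning each character of 'hubossopwo':
  Position 1: 'h' -> consonant (running count: 0)
  Position 2: 'u' -> vowel (running count: 1)
  Position 3: 'b' -> consonant (running count: 1)
  Position 4: 'o' -> vowel (running count: 2)
  Position 5: 's' -> consonant (running count: 2)
  Position 6: 's' -> consonant (running count: 2)
  Position 7: 'o' -> vowel (running count: 3)
  Position 8: 'p' -> consonant (running count: 3)
  Position 9: 'w' -> consonant (running count: 3)
  Position 10: 'o' -> vowel (running count: 4)
Total vowels: 4

4


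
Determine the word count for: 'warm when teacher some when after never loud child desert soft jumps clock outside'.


Counting words by splitting on spaces:
  Word 1: 'warm'
  Word 2: 'when'
  Word 3: 'teacher'
  Word 4: 'some'
  Word 5: 'when'
  Word 6: 'after'
  Word 7: 'never'
  Word 8: 'loud'
  Word 9: 'child'
  Word 10: 'desert'
  Word 11: 'soft'
  Word 12: 'jumps'
  Word 13: 'clock'
  Word 14: 'outside'
Total words: 14

14


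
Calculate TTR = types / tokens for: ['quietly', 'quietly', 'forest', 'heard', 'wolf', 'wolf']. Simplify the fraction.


Tokens: 6
Unique types: ('forest', 'heard', 'quietly', 'wolf') = 4
TTR = 4/6
Simplify: divide both by 2 -> 2/3
TTR = 2/3

2/3


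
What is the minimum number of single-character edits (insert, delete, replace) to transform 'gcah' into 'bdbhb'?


Building DP table for s1='gcah' (len 4) and s2='bdbhb' (len 5):
       b  d  b  h  b
    0  1  2  3  4  5
  g 1  1  2  3  4  5
  c 2  2  2  3  4  5
  a 3  3  3  3  4  5
  h 4  4  4  4  3  4
Edit distance = dp[4][5] = 4

4


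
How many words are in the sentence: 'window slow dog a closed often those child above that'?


Counting words by splitting on spaces:
  Word 1: 'window'
  Word 2: 'slow'
  Word 3: 'dog'
  Word 4: 'a'
  Word 5: 'closed'
  Word 6: 'often'
  Word 7: 'those'
  Word 8: 'child'
  Word 9: 'above'
  Word 10: 'that'
Total words: 10

10


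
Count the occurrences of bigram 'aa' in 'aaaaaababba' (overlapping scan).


Scanning 'aaaaaababba' for bigram 'aa':
  Position 0: 'aa' -> MATCH
  Position 1: 'aa' -> MATCH
  Position 2: 'aa' -> MATCH
  Position 3: 'aa' -> MATCH
  Position 4: 'aa' -> MATCH
  Position 5: 'ab' -> no
  Position 6: 'ba' -> no
  Position 7: 'ab' -> no
  Position 8: 'bb' -> no
  Position 9: 'ba' -> no
Total matches: 5

5


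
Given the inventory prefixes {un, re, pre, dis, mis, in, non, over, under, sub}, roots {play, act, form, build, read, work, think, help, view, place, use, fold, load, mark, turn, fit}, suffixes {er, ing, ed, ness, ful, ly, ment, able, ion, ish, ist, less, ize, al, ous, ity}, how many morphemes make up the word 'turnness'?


Segmenting 'turnness' against the inventory:
  'turn' -> root (morpheme 1)
  'ness' -> suffix (morpheme 2)
Total morphemes: 2

2


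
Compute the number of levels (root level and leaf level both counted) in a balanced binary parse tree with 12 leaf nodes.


In a balanced binary tree with n leaves the deepest leaf is ceil(log2(n)) edges below the root,
so counting node levels inclusive of root and leaves gives ceil(log2(n)) + 1 levels.
log2(12) = 3.5850
ceil(3.5850) = 4
levels = 4 + 1 = 5

5


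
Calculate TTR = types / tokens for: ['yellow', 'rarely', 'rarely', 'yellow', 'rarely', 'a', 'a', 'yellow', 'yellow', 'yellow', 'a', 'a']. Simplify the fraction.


Tokens: 12
Unique types: ('a', 'rarely', 'yellow') = 3
TTR = 3/12
Simplify: divide both by 3 -> 1/4
TTR = 1/4

1/4


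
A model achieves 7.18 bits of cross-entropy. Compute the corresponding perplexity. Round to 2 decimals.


Perplexity formula: PP = 2^H
H = 7.18
PP = 2^7.18
Decompose: 2^7.18 = 2^7 * 2^0.18
2^7 = 128, 2^0.18 ~ 1.1328839
PP ~ 128 * 1.1328839 = 145.0091392
Rounded to 2 decimals: 145.01

145.01


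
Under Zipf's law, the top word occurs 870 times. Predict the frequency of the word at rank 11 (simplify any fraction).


Zipf's law: freq(rank) = f1 / rank
f1 = 870, rank = 11
freq = 870 / 11
GCD(870, 11) = 1
Simplified: 870/11

870/11


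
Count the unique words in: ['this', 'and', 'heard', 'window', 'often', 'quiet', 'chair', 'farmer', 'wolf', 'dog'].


Listing all tokens and tracking unique types:
  Token 1: 'this' -> NEW (unique so far: 1)
  Token 2: 'and' -> NEW (unique so far: 2)
  Token 3: 'heard' -> NEW (unique so far: 3)
  Token 4: 'window' -> NEW (unique so far: 4)
  Token 5: 'often' -> NEW (unique so far: 5)
  Token 6: 'quiet' -> NEW (unique so far: 6)
  Token 7: 'chair' -> NEW (unique so far: 7)
  Token 8: 'farmer' -> NEW (unique so far: 8)
  Token 9: 'wolf' -> NEW (unique so far: 9)
  Token 10: 'dog' -> NEW (unique so far: 10)
Unique types: ('and', 'chair', 'dog', 'farmer', 'heard', 'often', 'quiet', 'this', 'window', 'wolf')
Vocabulary size: 10

10


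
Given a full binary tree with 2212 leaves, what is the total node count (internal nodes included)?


Leaf nodes (terminals): 2212
Internal nodes = n - 1 = 2212 - 1 = 2211
Total = leaves + internal = 2212 + 2211 = 4423

4423


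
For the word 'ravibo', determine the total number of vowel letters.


Scanning each character of 'ravibo':
  Position 1: 'r' -> consonant (running count: 0)
  Position 2: 'a' -> vowel (running count: 1)
  Position 3: 'v' -> consonant (running count: 1)
  Position 4: 'i' -> vowel (running count: 2)
  Position 5: 'b' -> consonant (running count: 2)
  Position 6: 'o' -> vowel (running count: 3)
Total vowels: 3

3


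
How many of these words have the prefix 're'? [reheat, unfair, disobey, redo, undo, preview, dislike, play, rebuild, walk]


Checking each word for prefix 're':
  'reheat' -> YES, starts with 're' (count: 1)
  'unfair' -> no (count: 1)
  'disobey' -> no (count: 1)
  'redo' -> YES, starts with 're' (count: 2)
  'undo' -> no (count: 2)
  'preview' -> no (count: 2)
  'dislike' -> no (count: 2)
  'play' -> no (count: 2)
  'rebuild' -> YES, starts with 're' (count: 3)
  'walk' -> no (count: 3)
Total with prefix 're': 3

3


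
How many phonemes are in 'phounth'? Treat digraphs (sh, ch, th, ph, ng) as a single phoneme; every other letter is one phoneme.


Parsing 'phounth' greedily, digraphs first:
  'ph' -> digraph (1 consonant phoneme) (phonemes so far: 1)
  'o' -> vowel phoneme (phonemes so far: 2)
  'u' -> vowel phoneme (phonemes so far: 3)
  'n' -> consonant phoneme (phonemes so far: 4)
  'th' -> digraph (1 consonant phoneme) (phonemes so far: 5)
Total phonemes: 5

5


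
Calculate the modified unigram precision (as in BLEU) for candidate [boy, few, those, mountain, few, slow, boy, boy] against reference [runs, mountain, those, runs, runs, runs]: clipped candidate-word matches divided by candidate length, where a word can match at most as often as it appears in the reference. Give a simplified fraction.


Reference word counts: {'mountain': 1, 'runs': 4, 'those': 1}
Checking each candidate word (with clipping):
  'boy' -> not in reference -> no match (matches: 0)
  'few' -> not in reference -> no match (matches: 0)
  'those' -> in reference (ref count 1, used 1/1) -> match (matches: 1)
  'mountain' -> in reference (ref count 1, used 1/1) -> match (matches: 2)
  'few' -> not in reference -> no match (matches: 2)
  'slow' -> not in reference -> no match (matches: 2)
  'boy' -> not in reference -> no match (matches: 2)
  'boy' -> not in reference -> no match (matches: 2)
Clipped matches: 2, Candidate length: 8
Precision = 2/8 = 1/4

1/4


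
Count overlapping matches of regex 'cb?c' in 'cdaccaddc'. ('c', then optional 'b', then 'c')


Pattern: cb?c means 'c', then optional 'b', then 'c'.
Scanning 'cdaccaddc' position-by-position:
  Pos 0: window 'cda' -> no
  Pos 1: window 'dac' -> no
  Pos 2: window 'acc' -> no
  Pos 3: window 'cca' -> MATCH
  Pos 4: window 'cad' -> no
  Pos 5: window 'add' -> no
  Pos 6: window 'ddc' -> no
  Pos 7: window 'dc' -> no
  Pos 8: window 'c' -> no
Total matches: 1

1


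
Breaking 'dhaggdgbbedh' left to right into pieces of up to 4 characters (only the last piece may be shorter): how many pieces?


'dhaggdgbbedh' has 12 characters.
Chunking with max size 4:
  Chunk 1: 'dhag' (positions 0-3)
  Chunk 2: 'gdgb' (positions 4-7)
  Chunk 3: 'bedh' (positions 8-11)
Total chunks: ceil(12 / 4) = 3

3


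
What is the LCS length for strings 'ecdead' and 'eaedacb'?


DP table for LCS of 'ecdead' and 'eaedacb':
       e  a  e  d  a  c  b
    0  0  0  0  0  0  0  0
  e 0  1  1  1  1  1  1  1
  c 0  1  1  1  1  1  2  2
  d 0  1  1  1  2  2  2  2
  e 0  1  1  2  2  2  2  2
  a 0  1  2  2  2  3  3  3
  d 0  1  2  2  3  3  3  3
LCS: 'eda'
LCS length = 3

3


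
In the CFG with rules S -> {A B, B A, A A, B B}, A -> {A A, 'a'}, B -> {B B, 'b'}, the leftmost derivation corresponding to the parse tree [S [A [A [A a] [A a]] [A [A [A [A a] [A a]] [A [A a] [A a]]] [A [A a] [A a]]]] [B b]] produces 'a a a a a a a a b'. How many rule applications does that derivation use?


Every bracketed nonterminal node [X ...] in the tree is produced by exactly one rule application.
Reading the tree off as a leftmost derivation:
  Step 1: S  =>  A B   (applied S -> A B)
  Step 2: A B  =>  A A B   (applied A -> A A)
  Step 3: A A B  =>  A A A B   (applied A -> A A)
  Step 4: A A A B  =>  a A A B   (applied A -> a)
  Step 5: a A A B  =>  a a A B   (applied A -> a)
  Step 6: a a A B  =>  a a A A B   (applied A -> A A)
  Step 7: a a A A B  =>  a a A A A B   (applied A -> A A)
  Step 8: a a A A A B  =>  a a A A A A B   (applied A -> A A)
  Step 9: a a A A A A B  =>  a a a A A A B   (applied A -> a)
  Step 10: a a a A A A B  =>  a a a a A A B   (applied A -> a)
  Step 11: a a a a A A B  =>  a a a a A A A B   (applied A -> A A)
  Step 12: a a a a A A A B  =>  a a a a a A A B   (applied A -> a)
  Step 13: a a a a a A A B  =>  a a a a a a A B   (applied A -> a)
  Step 14: a a a a a a A B  =>  a a a a a a A A B   (applied A -> A A)
  Step 15: a a a a a a A A B  =>  a a a a a a a A B   (applied A -> a)
  Step 16: a a a a a a a A B  =>  a a a a a a a a B   (applied A -> a)
  Step 17: a a a a a a a a B  =>  a a a a a a a a b   (applied B -> b)
Final yield: a a a a a a a a b
Total rewrite steps: 17

17


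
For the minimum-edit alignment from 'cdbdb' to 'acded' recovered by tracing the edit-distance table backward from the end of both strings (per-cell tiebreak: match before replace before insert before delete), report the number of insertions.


Edit distance = 3. Backtracking from cell (5, 5) with preference match > replace > insert > delete,
then listing the resulting alignment 'cdbdb' -> 'acded' left to right:
  Step 1: insert 'a' [insertion #1]
  Step 2: keep 'c'
  Step 3: keep 'd'
  Step 4: replace b->e
  Step 5: keep 'd'
  Step 6: delete 'b'
Total insertions: 1

1


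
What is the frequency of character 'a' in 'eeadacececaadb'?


Scanning 'eeadacececaadb' for 'a':
  Position 2: 'a' -> MATCH (count: 1)
  Position 4: 'a' -> MATCH (count: 2)
  Position 10: 'a' -> MATCH (count: 3)
  Position 11: 'a' -> MATCH (count: 4)
Total occurrences of 'a': 4

4


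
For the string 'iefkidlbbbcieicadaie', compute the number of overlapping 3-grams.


String 'iefkidlbbbcieicadaie' has length L = 20.
Number of overlapping n-grams = L - n + 1
Substituting: 20 - 3 + 1 = 18

18


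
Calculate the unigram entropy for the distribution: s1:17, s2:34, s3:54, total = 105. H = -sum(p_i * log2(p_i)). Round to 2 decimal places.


Computing entropy H = -sum(p_i * log2(p_i)):
  s1: p = 17/105 = 0.1619, -p*log2(p) = 0.4253
  s2: p = 34/105 = 0.3238, -p*log2(p) = 0.5268
  s3: p = 54/105 = 0.5143, -p*log2(p) = 0.4934
H = sum of terms = 1.4455
Rounded to 2 decimals: 1.45

1.45


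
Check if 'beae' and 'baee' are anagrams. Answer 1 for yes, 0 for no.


Sort characters of 'beae': 'abee'
Sort characters of 'baee': 'abee'
Sorted forms match -> they ARE anagrams
Result: 1

1


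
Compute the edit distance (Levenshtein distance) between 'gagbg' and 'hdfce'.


Building DP table for s1='gagbg' (len 5) and s2='hdfce' (len 5):
       h  d  f  c  e
    0  1  2  3  4  5
  g 1  1  2  3  4  5
  a 2  2  2  3  4  5
  g 3  3  3  3  4  5
  b 4  4  4  4  4  5
  g 5  5  5  5  5  5
Edit distance = dp[5][5] = 5

5


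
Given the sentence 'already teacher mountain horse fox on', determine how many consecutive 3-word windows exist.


Word trigrams from [6] words:
  Trigram 1: (already teacher mountain)
  Trigram 2: (teacher mountain horse)
  Trigram 3: (mountain horse fox)
  Trigram 4: (horse fox on)
Total word trigrams: 6 - 2 = 4

4


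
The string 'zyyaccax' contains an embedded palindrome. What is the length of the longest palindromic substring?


Scanning 'zyyaccax' for palindromic substrings.
Substring at positions 3-6: 'acca'.
Check: reverse('acca') = 'acca' -> palindrome confirmed.
Neighbouring characters ('y' / 'x') break symmetry, so it cannot extend further.
No longer palindromic substring exists; longest length = 4

4


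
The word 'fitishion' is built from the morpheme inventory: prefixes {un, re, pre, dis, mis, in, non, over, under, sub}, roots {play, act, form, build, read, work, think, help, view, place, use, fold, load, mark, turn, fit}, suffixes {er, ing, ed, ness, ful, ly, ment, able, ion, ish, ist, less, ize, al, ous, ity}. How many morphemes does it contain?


Segmenting 'fitishion' against the inventory:
  'fit' -> root (morpheme 1)
  'ish' -> suffix (morpheme 2)
  'ion' -> suffix (morpheme 3)
Total morphemes: 3

3


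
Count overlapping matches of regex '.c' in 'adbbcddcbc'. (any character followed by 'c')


Pattern: .c means any character followed by 'c'.
Scanning 'adbbcddcbc' position-by-position:
  Pos 0: window 'ad' -> no
  Pos 1: window 'db' -> no
  Pos 2: window 'bb' -> no
  Pos 3: window 'bc' -> MATCH
  Pos 4: window 'cd' -> no
  Pos 5: window 'dd' -> no
  Pos 6: window 'dc' -> MATCH
  Pos 7: window 'cb' -> no
  Pos 8: window 'bc' -> MATCH
  Pos 9: window 'c' -> no
Total matches: 3

3


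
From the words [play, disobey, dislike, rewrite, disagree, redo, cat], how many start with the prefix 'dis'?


Checking each word for prefix 'dis':
  'play' -> no (count: 0)
  'disobey' -> YES, starts with 'dis' (count: 1)
  'dislike' -> YES, starts with 'dis' (count: 2)
  'rewrite' -> no (count: 2)
  'disagree' -> YES, starts with 'dis' (count: 3)
  'redo' -> no (count: 3)
  'cat' -> no (count: 3)
Total with prefix 'dis': 3

3


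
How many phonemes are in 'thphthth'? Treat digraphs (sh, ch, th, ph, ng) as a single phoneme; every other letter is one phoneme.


Parsing 'thphthth' greedily, digraphs first:
  'th' -> digraph (1 consonant phoneme) (phonemes so far: 1)
  'ph' -> digraph (1 consonant phoneme) (phonemes so far: 2)
  'th' -> digraph (1 consonant phoneme) (phonemes so far: 3)
  'th' -> digraph (1 consonant phoneme) (phonemes so far: 4)
Total phonemes: 4

4


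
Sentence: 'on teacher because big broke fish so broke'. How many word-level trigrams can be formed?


Word trigrams from [8] words:
  Trigram 1: (on teacher because)
  Trigram 2: (teacher because big)
  Trigram 3: (because big broke)
  Trigram 4: (big broke fish)
  Trigram 5: (broke fish so)
  Trigram 6: (fish so broke)
Total word trigrams: 8 - 2 = 6

6


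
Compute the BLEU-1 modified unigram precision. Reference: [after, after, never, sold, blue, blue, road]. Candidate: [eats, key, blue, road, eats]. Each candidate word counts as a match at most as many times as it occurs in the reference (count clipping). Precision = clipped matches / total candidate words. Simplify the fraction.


Reference word counts: {'after': 2, 'blue': 2, 'never': 1, 'road': 1, 'sold': 1}
Checking each candidate word (with clipping):
  'eats' -> not in reference -> no match (matches: 0)
  'key' -> not in reference -> no match (matches: 0)
  'blue' -> in reference (ref count 2, used 1/2) -> match (matches: 1)
  'road' -> in reference (ref count 1, used 1/1) -> match (matches: 2)
  'eats' -> not in reference -> no match (matches: 2)
Clipped matches: 2, Candidate length: 5
Precision = 2/5

2/5


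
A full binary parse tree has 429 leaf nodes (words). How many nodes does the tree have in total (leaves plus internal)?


Leaf nodes (terminals): 429
Internal nodes = n - 1 = 429 - 1 = 428
Total = leaves + internal = 429 + 428 = 857

857


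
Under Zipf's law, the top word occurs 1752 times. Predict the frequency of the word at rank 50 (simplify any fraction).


Zipf's law: freq(rank) = f1 / rank
f1 = 1752, rank = 50
freq = 1752 / 50
GCD(1752, 50) = 2
Simplified: 876/25

876/25


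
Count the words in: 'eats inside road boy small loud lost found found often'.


Counting words by splitting on spaces:
  Word 1: 'eats'
  Word 2: 'inside'
  Word 3: 'road'
  Word 4: 'boy'
  Word 5: 'small'
  Word 6: 'loud'
  Word 7: 'lost'
  Word 8: 'found'
  Word 9: 'found'
  Word 10: 'often'
Total words: 10

10


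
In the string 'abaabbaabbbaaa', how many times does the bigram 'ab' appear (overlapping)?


Scanning 'abaabbaabbbaaa' for bigram 'ab':
  Position 0: 'ab' -> MATCH
  Position 1: 'ba' -> no
  Position 2: 'aa' -> no
  Position 3: 'ab' -> MATCH
  Position 4: 'bb' -> no
  Position 5: 'ba' -> no
  Position 6: 'aa' -> no
  Position 7: 'ab' -> MATCH
  Position 8: 'bb' -> no
  Position 9: 'bb' -> no
  Position 10: 'ba' -> no
  Position 11: 'aa' -> no
  Position 12: 'aa' -> no
Total matches: 3

3


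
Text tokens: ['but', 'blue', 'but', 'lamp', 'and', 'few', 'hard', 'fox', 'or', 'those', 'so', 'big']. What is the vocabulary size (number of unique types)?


Listing all tokens and tracking unique types:
  Token 1: 'but' -> NEW (unique so far: 1)
  Token 2: 'blue' -> NEW (unique so far: 2)
  Token 3: 'but' -> duplicate (unique so far: 2)
  Token 4: 'lamp' -> NEW (unique so far: 3)
  Token 5: 'and' -> NEW (unique so far: 4)
  Token 6: 'few' -> NEW (unique so far: 5)
  Token 7: 'hard' -> NEW (unique so far: 6)
  Token 8: 'fox' -> NEW (unique so far: 7)
  Token 9: 'or' -> NEW (unique so far: 8)
  Token 10: 'those' -> NEW (unique so far: 9)
  Token 11: 'so' -> NEW (unique so far: 10)
  Token 12: 'big' -> NEW (unique so far: 11)
Unique types: ('and', 'big', 'blue', 'but', 'few', 'fox', 'hard', 'lamp', 'or', 'so', 'those')
Vocabulary size: 11

11


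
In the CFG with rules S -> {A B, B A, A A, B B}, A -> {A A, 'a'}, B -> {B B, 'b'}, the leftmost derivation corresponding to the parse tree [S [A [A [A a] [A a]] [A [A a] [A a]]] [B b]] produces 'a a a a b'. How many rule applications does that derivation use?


Every bracketed nonterminal node [X ...] in the tree is produced by exactly one rule application.
Reading the tree off as a leftmost derivation:
  Step 1: S  =>  A B   (applied S -> A B)
  Step 2: A B  =>  A A B   (applied A -> A A)
  Step 3: A A B  =>  A A A B   (applied A -> A A)
  Step 4: A A A B  =>  a A A B   (applied A -> a)
  Step 5: a A A B  =>  a a A B   (applied A -> a)
  Step 6: a a A B  =>  a a A A B   (applied A -> A A)
  Step 7: a a A A B  =>  a a a A B   (applied A -> a)
  Step 8: a a a A B  =>  a a a a B   (applied A -> a)
  Step 9: a a a a B  =>  a a a a b   (applied B -> b)
Final yield: a a a a b
Total rewrite steps: 9

9


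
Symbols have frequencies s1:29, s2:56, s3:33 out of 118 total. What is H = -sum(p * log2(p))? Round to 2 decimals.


Computing entropy H = -sum(p_i * log2(p_i)):
  s1: p = 29/118 = 0.2458, -p*log2(p) = 0.4976
  s2: p = 56/118 = 0.4746, -p*log2(p) = 0.5103
  s3: p = 33/118 = 0.2797, -p*log2(p) = 0.5141
H = sum of terms = 1.5220
Rounded to 2 decimals: 1.52

1.52


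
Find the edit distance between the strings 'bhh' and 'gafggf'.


Building DP table for s1='bhh' (len 3) and s2='gafggf' (len 6):
       g  a  f  g  g  f
    0  1  2  3  4  5  6
  b 1  1  2  3  4  5  6
  h 2  2  2  3  4  5  6
  h 3  3  3  3  4  5  6
Edit distance = dp[3][6] = 6

6


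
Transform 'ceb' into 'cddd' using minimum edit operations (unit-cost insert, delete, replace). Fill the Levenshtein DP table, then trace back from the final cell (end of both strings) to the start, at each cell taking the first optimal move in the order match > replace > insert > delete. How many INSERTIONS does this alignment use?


Edit distance = 3. Backtracking from cell (3, 4) with preference match > replace > insert > delete,
then listing the resulting alignment 'ceb' -> 'cddd' left to right:
  Step 1: keep 'c'
  Step 2: insert 'd' [insertion #1]
  Step 3: replace e->d
  Step 4: replace b->d
Total insertions: 1

1


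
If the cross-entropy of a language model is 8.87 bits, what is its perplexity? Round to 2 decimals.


Perplexity formula: PP = 2^H
H = 8.87
PP = 2^8.87
Decompose: 2^8.87 = 2^8 * 2^0.87
2^8 = 256, 2^0.87 ~ 1.8276629
PP ~ 256 * 1.8276629 = 467.8817024
Rounded to 2 decimals: 467.88

467.88


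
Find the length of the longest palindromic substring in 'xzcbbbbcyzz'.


Scanning 'xzcbbbbcyzz' for palindromic substrings.
Substring at positions 2-7: 'cbbbbc'.
Check: reverse('cbbbbc') = 'cbbbbc' -> palindrome confirmed.
Neighbouring characters ('z' / 'y') break symmetry, so it cannot extend further.
No longer palindromic substring exists; longest length = 6

6


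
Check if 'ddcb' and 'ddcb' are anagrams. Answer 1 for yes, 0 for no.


Sort characters of 'ddcb': 'bcdd'
Sort characters of 'ddcb': 'bcdd'
Sorted forms match -> they ARE anagrams
Result: 1

1


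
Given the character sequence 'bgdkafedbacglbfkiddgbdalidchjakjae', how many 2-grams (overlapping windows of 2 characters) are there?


String 'bgdkafedbacglbfkiddgbdalidchjakjae' has length L = 34.
Number of overlapping n-grams = L - n + 1
Substituting: 34 - 2 + 1 = 33

33


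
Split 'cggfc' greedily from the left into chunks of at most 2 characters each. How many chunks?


'cggfc' has 5 characters.
Chunking with max size 2:
  Chunk 1: 'cg' (positions 0-1)
  Chunk 2: 'gf' (positions 2-3)
  Chunk 3: 'c' (positions 4-4)
Total chunks: ceil(5 / 2) = 3

3


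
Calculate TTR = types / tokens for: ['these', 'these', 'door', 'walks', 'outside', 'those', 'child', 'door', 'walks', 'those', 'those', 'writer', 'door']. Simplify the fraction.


Tokens: 13
Unique types: ('child', 'door', 'outside', 'these', 'those', 'walks', 'writer') = 7
TTR = 7/13
Already in lowest terms.

7/13


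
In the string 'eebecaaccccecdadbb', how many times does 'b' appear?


Scanning 'eebecaaccccecdadbb' for 'b':
  Position 2: 'b' -> MATCH (count: 1)
  Position 16: 'b' -> MATCH (count: 2)
  Position 17: 'b' -> MATCH (count: 3)
Total occurrences of 'b': 3

3


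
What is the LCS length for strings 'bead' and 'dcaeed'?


DP table for LCS of 'bead' and 'dcaeed':
       d  c  a  e  e  d
    0  0  0  0  0  0  0
  b 0  0  0  0  0  0  0
  e 0  0  0  0  1  1  1
  a 0  0  0  1  1  1  1
  d 0  1  1  1  1  1  2
LCS: 'ed'
LCS length = 2

2


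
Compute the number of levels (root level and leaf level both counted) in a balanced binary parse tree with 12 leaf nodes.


In a balanced binary tree with n leaves the deepest leaf is ceil(log2(n)) edges below the root,
so counting node levels inclusive of root and leaves gives ceil(log2(n)) + 1 levels.
log2(12) = 3.5850
ceil(3.5850) = 4
levels = 4 + 1 = 5

5


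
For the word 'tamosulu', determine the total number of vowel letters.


Scanning each character of 'tamosulu':
  Position 1: 't' -> consonant (running count: 0)
  Position 2: 'a' -> vowel (running count: 1)
  Position 3: 'm' -> consonant (running count: 1)
  Position 4: 'o' -> vowel (running count: 2)
  Position 5: 's' -> consonant (running count: 2)
  Position 6: 'u' -> vowel (running count: 3)
  Position 7: 'l' -> consonant (running count: 3)
  Position 8: 'u' -> vowel (running count: 4)
Total vowels: 4

4


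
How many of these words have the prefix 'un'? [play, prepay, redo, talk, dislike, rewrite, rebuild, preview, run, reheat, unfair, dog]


Checking each word for prefix 'un':
  'play' -> no (count: 0)
  'prepay' -> no (count: 0)
  'redo' -> no (count: 0)
  'talk' -> no (count: 0)
  'dislike' -> no (count: 0)
  'rewrite' -> no (count: 0)
  'rebuild' -> no (count: 0)
  'preview' -> no (count: 0)
  'run' -> no (count: 0)
  'reheat' -> no (count: 0)
  'unfair' -> YES, starts with 'un' (count: 1)
  'dog' -> no (count: 1)
Total with prefix 'un': 1

1


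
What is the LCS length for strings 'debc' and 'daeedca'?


DP table for LCS of 'debc' and 'daeedca':
       d  a  e  e  d  c  a
    0  0  0  0  0  0  0  0
  d 0  1  1  1  1  1  1  1
  e 0  1  1  2  2  2  2  2
  b 0  1  1  2  2  2  2  2
  c 0  1  1  2  2  2  3  3
LCS: 'dec'
LCS length = 3

3


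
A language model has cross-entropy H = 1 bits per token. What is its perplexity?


Perplexity formula: PP = 2^H
H = 1
PP = 2^1
Steps: 2^1 = 2
PP = 2

2
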